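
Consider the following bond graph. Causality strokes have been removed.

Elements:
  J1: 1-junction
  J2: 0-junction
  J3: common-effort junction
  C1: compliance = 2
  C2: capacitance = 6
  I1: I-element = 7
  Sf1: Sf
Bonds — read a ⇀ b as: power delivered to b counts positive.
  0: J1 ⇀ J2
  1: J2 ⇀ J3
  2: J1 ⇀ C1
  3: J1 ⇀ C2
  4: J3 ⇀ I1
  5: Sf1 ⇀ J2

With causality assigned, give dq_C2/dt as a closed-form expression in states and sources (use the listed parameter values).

#5 →Sf1  (Sf1 fixes flow; stroke at Sf1)
#2 →J1  (prefer integral on C1)
#3 →J1  (C2 integral (e out))
#0 →J2  (closing 1-jn rule on J1)
#1 →J3  (J2 effort already set via bond 0)
#4 →I1  (0-jn J3 has e-setter on 1)

dq_C2/dt = -F_Sf1 + p_I1/7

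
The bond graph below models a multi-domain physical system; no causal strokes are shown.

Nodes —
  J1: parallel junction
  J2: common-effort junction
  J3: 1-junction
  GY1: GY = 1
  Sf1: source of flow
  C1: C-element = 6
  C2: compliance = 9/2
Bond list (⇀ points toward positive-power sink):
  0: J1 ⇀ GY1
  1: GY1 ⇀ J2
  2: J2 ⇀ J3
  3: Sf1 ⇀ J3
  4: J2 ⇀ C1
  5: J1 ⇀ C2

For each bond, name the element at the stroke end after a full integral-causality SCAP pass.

β3 stroke at Sf1  (Sf1 (Sf) sets flow on bond)
β2 stroke at J3  (1-jn J3 has f-setter on 3)
β4 stroke at J2  (C1 outputs effort q/C1)
β1 stroke at GY1  (0-jn J2 has e-setter on 4)
β0 stroke at GY1  (GY GY1: same side as bond 1)
β5 stroke at J1  (J1 needs exactly one e-in)

b0 stroke at GY1
b1 stroke at GY1
b2 stroke at J3
b3 stroke at Sf1
b4 stroke at J2
b5 stroke at J1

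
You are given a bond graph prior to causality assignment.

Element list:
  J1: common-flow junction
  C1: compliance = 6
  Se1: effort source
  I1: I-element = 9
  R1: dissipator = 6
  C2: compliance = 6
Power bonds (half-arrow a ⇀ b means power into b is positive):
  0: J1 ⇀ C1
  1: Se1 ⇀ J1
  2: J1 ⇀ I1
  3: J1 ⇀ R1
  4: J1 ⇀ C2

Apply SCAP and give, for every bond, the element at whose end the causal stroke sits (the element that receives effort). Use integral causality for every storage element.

bond 1 |J1  (Se1: effort source, stroke at far end)
bond 0 |J1  (C1 outputs effort q/C1)
bond 2 |I1  (I1 outputs flow p/I1)
bond 3 |J1  (common-f at J1 fixed by 2)
bond 4 |J1  (1-jn J1 has f-setter on 2)

bond 0 →J1
bond 1 →J1
bond 2 →I1
bond 3 →J1
bond 4 →J1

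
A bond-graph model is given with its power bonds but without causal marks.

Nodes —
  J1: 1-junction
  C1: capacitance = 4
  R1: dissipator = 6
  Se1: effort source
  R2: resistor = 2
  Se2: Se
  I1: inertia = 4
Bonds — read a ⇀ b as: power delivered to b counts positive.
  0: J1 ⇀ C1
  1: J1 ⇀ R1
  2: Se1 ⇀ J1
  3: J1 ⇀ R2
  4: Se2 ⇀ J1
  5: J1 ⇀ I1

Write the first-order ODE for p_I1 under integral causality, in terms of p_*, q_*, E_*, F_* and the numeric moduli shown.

dp_I1/dt = E_Se1 + E_Se2 - 2*p_I1 - q_C1/4

b2 stroke→J1  (source Se1 imposes e)
b4 stroke→J1  (Se2: effort source, stroke at far end)
b0 stroke→J1  (C1 integral (e out))
b5 stroke→I1  (I1 outputs flow p/I1)
b1 stroke→J1  (J1: bond 5 brought flow, rest push out)
b3 stroke→J1  (common-f at J1 fixed by 5)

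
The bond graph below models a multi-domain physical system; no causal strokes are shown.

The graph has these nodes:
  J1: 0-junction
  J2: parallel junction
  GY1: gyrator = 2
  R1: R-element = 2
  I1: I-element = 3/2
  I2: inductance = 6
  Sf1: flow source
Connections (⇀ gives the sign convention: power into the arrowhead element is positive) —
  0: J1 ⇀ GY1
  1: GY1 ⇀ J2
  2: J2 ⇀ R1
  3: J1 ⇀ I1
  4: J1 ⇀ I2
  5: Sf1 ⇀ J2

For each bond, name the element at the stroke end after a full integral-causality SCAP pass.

bond 5 |Sf1  (source Sf1 imposes f)
bond 3 |I1  (I1 outputs flow p/I1)
bond 4 |I2  (I2: I, integral causality)
bond 0 |J1  (J1: last free bond brings effort in)
bond 1 |J2  (GY GY1: same side as bond 0)
bond 2 |R1  (0-jn J2 has e-setter on 1)

β0 stroke at J1
β1 stroke at J2
β2 stroke at R1
β3 stroke at I1
β4 stroke at I2
β5 stroke at Sf1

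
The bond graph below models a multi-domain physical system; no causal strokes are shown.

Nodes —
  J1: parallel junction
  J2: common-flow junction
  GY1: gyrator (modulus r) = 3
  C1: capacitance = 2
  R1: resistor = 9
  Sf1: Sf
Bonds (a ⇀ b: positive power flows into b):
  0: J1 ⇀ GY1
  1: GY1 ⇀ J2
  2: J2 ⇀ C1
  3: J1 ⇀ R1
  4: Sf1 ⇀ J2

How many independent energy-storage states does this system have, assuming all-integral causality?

1  (C1 all integral)

#4 stroke at Sf1  (Sf1 (Sf) sets flow on bond)
#1 stroke at J2  (J2 flow already set via bond 4)
#2 stroke at J2  (common-f at J2 fixed by 4)
#0 stroke at J1  (GY GY1: same side as bond 1)
#3 stroke at R1  (0-jn J1 has e-setter on 0)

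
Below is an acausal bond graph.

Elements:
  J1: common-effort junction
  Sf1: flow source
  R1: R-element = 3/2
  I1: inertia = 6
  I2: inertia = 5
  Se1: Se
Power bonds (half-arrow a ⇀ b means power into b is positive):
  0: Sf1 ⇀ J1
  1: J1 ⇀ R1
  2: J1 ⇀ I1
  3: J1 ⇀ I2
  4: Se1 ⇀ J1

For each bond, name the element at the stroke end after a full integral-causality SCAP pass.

b0 |Sf1
b1 |R1
b2 |I1
b3 |I2
b4 |J1

bond 0 →Sf1  (source Sf1 imposes f)
bond 4 →J1  (Se1 fixes effort; stroke away)
bond 1 →R1  (J1: bond 4 brought effort, rest push out)
bond 2 →I1  (J1 effort already set via bond 4)
bond 3 →I2  (J1: bond 4 brought effort, rest push out)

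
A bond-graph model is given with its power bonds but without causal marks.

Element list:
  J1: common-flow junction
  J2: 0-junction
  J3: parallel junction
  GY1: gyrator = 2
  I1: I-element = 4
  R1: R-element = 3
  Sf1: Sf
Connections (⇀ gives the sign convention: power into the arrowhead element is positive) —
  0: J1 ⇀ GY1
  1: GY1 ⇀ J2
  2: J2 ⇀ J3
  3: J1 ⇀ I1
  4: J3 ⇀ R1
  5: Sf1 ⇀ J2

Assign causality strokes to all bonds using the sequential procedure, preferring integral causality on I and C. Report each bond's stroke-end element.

β5 stroke→Sf1  (source Sf1 imposes f)
β3 stroke→I1  (I1: I, integral causality)
β0 stroke→J1  (common-f at J1 fixed by 3)
β1 stroke→J2  (GY1 both-in/both-out from 0)
β2 stroke→J3  (J2 effort already set via bond 1)
β4 stroke→R1  (0-jn J3 has e-setter on 2)

bond 0 |J1
bond 1 |J2
bond 2 |J3
bond 3 |I1
bond 4 |R1
bond 5 |Sf1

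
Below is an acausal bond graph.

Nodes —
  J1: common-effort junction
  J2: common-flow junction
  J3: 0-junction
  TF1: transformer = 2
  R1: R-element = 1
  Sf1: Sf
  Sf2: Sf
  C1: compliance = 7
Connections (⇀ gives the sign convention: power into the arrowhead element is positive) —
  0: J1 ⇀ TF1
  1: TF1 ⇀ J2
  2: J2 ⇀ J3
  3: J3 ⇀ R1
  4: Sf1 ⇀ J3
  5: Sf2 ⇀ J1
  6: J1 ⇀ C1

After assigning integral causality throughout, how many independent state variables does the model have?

1  (C1 all integral)

β4 stroke→Sf1  (source Sf1 imposes f)
β5 stroke→Sf2  (source Sf2 imposes f)
β6 stroke→J1  (C1 integral (e out))
β0 stroke→TF1  (J1: bond 6 brought effort, rest push out)
β1 stroke→J2  (through TF1, causality passes straight; one stroke at TF1)
β2 stroke→J3  (J2 needs exactly one f-in)
β3 stroke→R1  (J3 effort already set via bond 2)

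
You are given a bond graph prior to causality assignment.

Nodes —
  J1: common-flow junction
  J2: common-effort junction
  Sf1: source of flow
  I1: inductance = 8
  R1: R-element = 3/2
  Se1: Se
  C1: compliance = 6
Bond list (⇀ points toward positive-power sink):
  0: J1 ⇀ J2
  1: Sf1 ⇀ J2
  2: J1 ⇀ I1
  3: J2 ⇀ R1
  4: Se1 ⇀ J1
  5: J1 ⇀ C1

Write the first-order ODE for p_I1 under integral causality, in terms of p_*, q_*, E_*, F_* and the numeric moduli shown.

#1 stroke→Sf1  (source Sf1 imposes f)
#4 stroke→J1  (Se1 (Se) sets effort on bond)
#2 stroke→I1  (I1 integral (f out))
#0 stroke→J1  (J1: bond 2 brought flow, rest push out)
#5 stroke→J1  (J1 flow already set via bond 2)
#3 stroke→J2  (J2: last free bond brings effort in)

dp_I1/dt = E_Se1 - 3*F_Sf1/2 - 3*p_I1/16 - q_C1/6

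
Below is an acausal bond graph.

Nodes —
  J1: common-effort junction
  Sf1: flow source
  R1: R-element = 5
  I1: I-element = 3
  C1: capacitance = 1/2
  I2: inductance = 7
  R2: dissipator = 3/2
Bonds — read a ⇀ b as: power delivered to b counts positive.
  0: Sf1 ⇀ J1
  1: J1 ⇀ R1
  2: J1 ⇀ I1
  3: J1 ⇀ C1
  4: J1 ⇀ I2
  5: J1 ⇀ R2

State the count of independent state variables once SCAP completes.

b0 stroke→Sf1  (source Sf1 imposes f)
b2 stroke→I1  (prefer integral on I1)
b3 stroke→J1  (C1 outputs effort q/C1)
b1 stroke→R1  (J1: bond 3 brought effort, rest push out)
b4 stroke→I2  (0-jn J1 has e-setter on 3)
b5 stroke→R2  (J1: bond 3 brought effort, rest push out)

3  (C1, I1, I2 all integral)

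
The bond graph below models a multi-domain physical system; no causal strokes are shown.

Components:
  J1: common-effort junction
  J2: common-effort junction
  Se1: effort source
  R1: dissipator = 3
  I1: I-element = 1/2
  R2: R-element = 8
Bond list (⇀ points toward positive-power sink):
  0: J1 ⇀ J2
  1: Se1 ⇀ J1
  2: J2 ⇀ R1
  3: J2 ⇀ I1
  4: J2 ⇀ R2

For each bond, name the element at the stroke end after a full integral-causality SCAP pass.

b1 stroke→J1  (Se1: effort source, stroke at far end)
b0 stroke→J2  (common-e at J1 fixed by 1)
b2 stroke→R1  (J2: bond 0 brought effort, rest push out)
b3 stroke→I1  (J2 effort already set via bond 0)
b4 stroke→R2  (J2: bond 0 brought effort, rest push out)

bond 0 stroke→J2
bond 1 stroke→J1
bond 2 stroke→R1
bond 3 stroke→I1
bond 4 stroke→R2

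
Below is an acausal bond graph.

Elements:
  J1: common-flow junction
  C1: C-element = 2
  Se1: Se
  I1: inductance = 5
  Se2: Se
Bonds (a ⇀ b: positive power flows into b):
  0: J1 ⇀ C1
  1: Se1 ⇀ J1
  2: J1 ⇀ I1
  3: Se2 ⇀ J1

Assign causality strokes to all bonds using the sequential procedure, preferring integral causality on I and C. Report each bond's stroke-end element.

b0 stroke at J1
b1 stroke at J1
b2 stroke at I1
b3 stroke at J1

b1 |J1  (Se1 (Se) sets effort on bond)
b3 |J1  (Se2: effort source, stroke at far end)
b0 |J1  (prefer integral on C1)
b2 |I1  (only one flow-in slot at J1)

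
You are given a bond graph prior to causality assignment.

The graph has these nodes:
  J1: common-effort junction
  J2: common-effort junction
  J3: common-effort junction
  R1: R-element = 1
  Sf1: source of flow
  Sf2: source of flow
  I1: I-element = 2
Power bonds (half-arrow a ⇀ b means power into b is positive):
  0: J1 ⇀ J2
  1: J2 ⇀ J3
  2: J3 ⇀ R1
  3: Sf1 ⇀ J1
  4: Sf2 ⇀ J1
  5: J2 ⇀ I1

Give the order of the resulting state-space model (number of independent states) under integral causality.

#3 →Sf1  (source Sf1 imposes f)
#4 →Sf2  (source Sf2 imposes f)
#0 →J1  (J1: last free bond brings effort in)
#5 →I1  (I1 outputs flow p/I1)
#1 →J2  (only one effort-in slot at J2)
#2 →J3  (J3 needs exactly one e-in)

1  (I1 all integral)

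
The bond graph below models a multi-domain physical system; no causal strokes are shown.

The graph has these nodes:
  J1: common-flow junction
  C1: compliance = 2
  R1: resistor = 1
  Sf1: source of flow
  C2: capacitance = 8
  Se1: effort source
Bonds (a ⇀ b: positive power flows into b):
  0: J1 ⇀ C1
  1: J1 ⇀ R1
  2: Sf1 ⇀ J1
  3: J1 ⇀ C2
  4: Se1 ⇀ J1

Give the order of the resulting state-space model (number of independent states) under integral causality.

b2 stroke→Sf1  (Sf1: flow source, stroke at near end)
b4 stroke→J1  (Se1: effort source, stroke at far end)
b0 stroke→J1  (common-f at J1 fixed by 2)
b1 stroke→J1  (J1 flow already set via bond 2)
b3 stroke→J1  (J1 flow already set via bond 2)

2  (C1, C2 all integral)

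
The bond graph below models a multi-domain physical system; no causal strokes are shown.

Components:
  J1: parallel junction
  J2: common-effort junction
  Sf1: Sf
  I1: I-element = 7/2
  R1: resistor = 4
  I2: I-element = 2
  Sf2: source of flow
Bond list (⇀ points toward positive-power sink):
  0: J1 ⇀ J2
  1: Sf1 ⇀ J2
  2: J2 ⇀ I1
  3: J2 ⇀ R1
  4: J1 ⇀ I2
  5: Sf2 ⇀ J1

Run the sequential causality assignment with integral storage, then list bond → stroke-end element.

bond 1 →Sf1  (Sf1: flow source, stroke at near end)
bond 5 →Sf2  (Sf2: flow source, stroke at near end)
bond 2 →I1  (I1 outputs flow p/I1)
bond 4 →I2  (I2 integral (f out))
bond 0 →J1  (closing 0-jn rule on J1)
bond 3 →J2  (J2 needs exactly one e-in)

bond 0 →J1
bond 1 →Sf1
bond 2 →I1
bond 3 →J2
bond 4 →I2
bond 5 →Sf2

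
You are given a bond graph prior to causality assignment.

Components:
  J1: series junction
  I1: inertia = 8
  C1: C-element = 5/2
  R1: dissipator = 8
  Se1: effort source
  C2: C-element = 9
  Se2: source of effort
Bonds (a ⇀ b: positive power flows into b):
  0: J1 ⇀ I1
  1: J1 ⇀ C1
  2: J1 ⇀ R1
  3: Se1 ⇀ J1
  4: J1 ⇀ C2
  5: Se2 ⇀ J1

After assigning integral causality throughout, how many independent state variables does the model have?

3  (C1, C2, I1 all integral)

β3 stroke at J1  (Se1: effort source, stroke at far end)
β5 stroke at J1  (source Se2 imposes e)
β0 stroke at I1  (I1 outputs flow p/I1)
β1 stroke at J1  (common-f at J1 fixed by 0)
β2 stroke at J1  (common-f at J1 fixed by 0)
β4 stroke at J1  (J1 flow already set via bond 0)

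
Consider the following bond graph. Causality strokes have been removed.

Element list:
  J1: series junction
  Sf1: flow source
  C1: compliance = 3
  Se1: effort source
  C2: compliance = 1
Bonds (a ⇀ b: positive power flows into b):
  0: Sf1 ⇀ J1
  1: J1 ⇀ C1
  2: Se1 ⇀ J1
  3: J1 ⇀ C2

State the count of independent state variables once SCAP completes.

bond 0 stroke at Sf1  (source Sf1 imposes f)
bond 2 stroke at J1  (Se1 (Se) sets effort on bond)
bond 1 stroke at J1  (J1 flow already set via bond 0)
bond 3 stroke at J1  (J1 flow already set via bond 0)

2  (C1, C2 all integral)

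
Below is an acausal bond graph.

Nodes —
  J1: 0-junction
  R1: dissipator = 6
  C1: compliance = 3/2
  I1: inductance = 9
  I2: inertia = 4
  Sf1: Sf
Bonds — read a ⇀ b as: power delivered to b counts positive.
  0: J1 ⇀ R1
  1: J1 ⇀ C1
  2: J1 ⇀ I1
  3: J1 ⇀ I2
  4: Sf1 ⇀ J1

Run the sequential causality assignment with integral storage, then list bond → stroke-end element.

β4 |Sf1  (Sf1 fixes flow; stroke at Sf1)
β1 |J1  (C1 outputs effort q/C1)
β0 |R1  (0-jn J1 has e-setter on 1)
β2 |I1  (J1 effort already set via bond 1)
β3 |I2  (common-e at J1 fixed by 1)

bond 0 stroke→R1
bond 1 stroke→J1
bond 2 stroke→I1
bond 3 stroke→I2
bond 4 stroke→Sf1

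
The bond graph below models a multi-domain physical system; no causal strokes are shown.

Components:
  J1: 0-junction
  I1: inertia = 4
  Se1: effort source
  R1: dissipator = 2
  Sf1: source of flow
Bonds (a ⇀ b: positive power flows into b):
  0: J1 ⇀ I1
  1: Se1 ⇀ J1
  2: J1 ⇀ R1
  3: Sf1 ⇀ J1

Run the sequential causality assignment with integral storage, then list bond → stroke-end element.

bond 1 stroke→J1  (Se1 (Se) sets effort on bond)
bond 3 stroke→Sf1  (source Sf1 imposes f)
bond 0 stroke→I1  (J1: bond 1 brought effort, rest push out)
bond 2 stroke→R1  (common-e at J1 fixed by 1)

b0 stroke at I1
b1 stroke at J1
b2 stroke at R1
b3 stroke at Sf1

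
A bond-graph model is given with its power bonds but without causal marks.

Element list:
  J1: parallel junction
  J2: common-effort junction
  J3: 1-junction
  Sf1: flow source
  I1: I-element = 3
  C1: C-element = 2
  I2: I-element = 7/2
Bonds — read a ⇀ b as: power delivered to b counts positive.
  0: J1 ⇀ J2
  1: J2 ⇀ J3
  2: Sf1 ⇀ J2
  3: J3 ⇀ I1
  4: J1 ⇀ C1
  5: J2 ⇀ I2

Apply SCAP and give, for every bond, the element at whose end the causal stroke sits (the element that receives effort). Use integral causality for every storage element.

#2 →Sf1  (Sf1 (Sf) sets flow on bond)
#3 →I1  (I1 outputs flow p/I1)
#1 →J3  (1-jn J3 has f-setter on 3)
#4 →J1  (prefer integral on C1)
#0 →J2  (0-jn J1 has e-setter on 4)
#5 →I2  (common-e at J2 fixed by 0)

β0 stroke at J2
β1 stroke at J3
β2 stroke at Sf1
β3 stroke at I1
β4 stroke at J1
β5 stroke at I2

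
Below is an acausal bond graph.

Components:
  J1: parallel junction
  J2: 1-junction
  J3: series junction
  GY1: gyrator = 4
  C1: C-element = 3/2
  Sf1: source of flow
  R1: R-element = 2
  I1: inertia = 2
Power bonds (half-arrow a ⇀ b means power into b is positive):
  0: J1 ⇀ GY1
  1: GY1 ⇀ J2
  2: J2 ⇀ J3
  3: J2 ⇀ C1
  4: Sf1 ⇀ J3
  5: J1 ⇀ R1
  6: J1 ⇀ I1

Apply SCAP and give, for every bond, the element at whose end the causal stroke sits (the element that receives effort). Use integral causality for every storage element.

#0 |J1
#1 |J2
#2 |J3
#3 |J2
#4 |Sf1
#5 |R1
#6 |I1

#4 →Sf1  (Sf1 fixes flow; stroke at Sf1)
#2 →J3  (J3 flow already set via bond 4)
#1 →J2  (common-f at J2 fixed by 2)
#3 →J2  (J2: bond 2 brought flow, rest push out)
#0 →J1  (through GY1, causality inverts; strokes same side of GY1)
#5 →R1  (0-jn J1 has e-setter on 0)
#6 →I1  (common-e at J1 fixed by 0)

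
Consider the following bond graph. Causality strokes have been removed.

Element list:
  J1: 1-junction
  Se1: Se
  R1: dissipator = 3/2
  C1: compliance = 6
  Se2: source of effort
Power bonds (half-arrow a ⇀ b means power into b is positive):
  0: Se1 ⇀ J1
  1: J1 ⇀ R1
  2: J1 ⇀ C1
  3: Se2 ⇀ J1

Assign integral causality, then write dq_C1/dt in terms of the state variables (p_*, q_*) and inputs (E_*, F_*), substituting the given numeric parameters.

bond 0 →J1  (Se1 fixes effort; stroke away)
bond 3 →J1  (source Se2 imposes e)
bond 2 →J1  (C1 outputs effort q/C1)
bond 1 →R1  (only one flow-in slot at J1)

dq_C1/dt = 2*E_Se1/3 + 2*E_Se2/3 - q_C1/9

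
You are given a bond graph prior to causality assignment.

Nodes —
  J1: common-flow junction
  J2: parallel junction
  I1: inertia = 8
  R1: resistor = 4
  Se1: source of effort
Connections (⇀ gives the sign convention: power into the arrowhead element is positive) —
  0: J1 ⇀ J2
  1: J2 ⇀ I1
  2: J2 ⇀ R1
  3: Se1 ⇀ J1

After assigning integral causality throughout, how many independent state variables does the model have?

1  (I1 all integral)

β3 stroke at J1  (source Se1 imposes e)
β0 stroke at J2  (J1: last free bond brings flow in)
β1 stroke at I1  (0-jn J2 has e-setter on 0)
β2 stroke at R1  (J2: bond 0 brought effort, rest push out)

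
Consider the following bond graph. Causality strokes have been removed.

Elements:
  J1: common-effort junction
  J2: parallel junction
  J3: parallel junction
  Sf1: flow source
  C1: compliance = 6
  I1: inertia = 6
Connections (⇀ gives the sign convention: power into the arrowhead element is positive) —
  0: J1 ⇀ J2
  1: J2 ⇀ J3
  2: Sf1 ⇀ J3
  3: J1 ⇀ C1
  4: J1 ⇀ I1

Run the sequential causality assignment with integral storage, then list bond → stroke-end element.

b2 stroke→Sf1  (Sf1: flow source, stroke at near end)
b1 stroke→J3  (J3 needs exactly one e-in)
b0 stroke→J2  (J2 needs exactly one e-in)
b3 stroke→J1  (prefer integral on C1)
b4 stroke→I1  (J1: bond 3 brought effort, rest push out)

bond 0 →J2
bond 1 →J3
bond 2 →Sf1
bond 3 →J1
bond 4 →I1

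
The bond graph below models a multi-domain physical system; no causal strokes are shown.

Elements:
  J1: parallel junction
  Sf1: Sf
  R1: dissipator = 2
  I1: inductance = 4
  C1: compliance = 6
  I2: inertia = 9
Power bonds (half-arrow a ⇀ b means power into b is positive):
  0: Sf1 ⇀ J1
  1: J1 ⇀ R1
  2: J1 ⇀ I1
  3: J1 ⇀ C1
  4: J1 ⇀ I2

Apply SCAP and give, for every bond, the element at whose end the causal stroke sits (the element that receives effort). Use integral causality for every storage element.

bond 0 stroke→Sf1  (source Sf1 imposes f)
bond 2 stroke→I1  (I1 integral (f out))
bond 3 stroke→J1  (C1 integral (e out))
bond 1 stroke→R1  (common-e at J1 fixed by 3)
bond 4 stroke→I2  (common-e at J1 fixed by 3)

bond 0 →Sf1
bond 1 →R1
bond 2 →I1
bond 3 →J1
bond 4 →I2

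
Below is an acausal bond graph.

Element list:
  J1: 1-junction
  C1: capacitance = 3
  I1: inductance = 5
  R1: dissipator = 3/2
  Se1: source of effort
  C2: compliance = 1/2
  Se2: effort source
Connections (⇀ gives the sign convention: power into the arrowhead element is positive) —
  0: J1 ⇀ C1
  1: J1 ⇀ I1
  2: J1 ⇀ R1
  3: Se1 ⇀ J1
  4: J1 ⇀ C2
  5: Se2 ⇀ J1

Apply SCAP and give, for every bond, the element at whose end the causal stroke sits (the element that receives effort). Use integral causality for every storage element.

β3 |J1  (Se1 (Se) sets effort on bond)
β5 |J1  (Se2: effort source, stroke at far end)
β0 |J1  (C1 outputs effort q/C1)
β1 |I1  (I1 outputs flow p/I1)
β2 |J1  (J1 flow already set via bond 1)
β4 |J1  (1-jn J1 has f-setter on 1)

β0 stroke→J1
β1 stroke→I1
β2 stroke→J1
β3 stroke→J1
β4 stroke→J1
β5 stroke→J1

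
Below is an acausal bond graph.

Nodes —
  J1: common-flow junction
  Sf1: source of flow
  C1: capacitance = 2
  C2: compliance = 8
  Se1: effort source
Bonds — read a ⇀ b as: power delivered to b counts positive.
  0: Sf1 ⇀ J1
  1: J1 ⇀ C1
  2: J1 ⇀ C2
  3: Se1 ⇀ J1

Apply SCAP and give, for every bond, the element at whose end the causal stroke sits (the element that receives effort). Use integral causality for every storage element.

β0 |Sf1  (source Sf1 imposes f)
β3 |J1  (source Se1 imposes e)
β1 |J1  (1-jn J1 has f-setter on 0)
β2 |J1  (1-jn J1 has f-setter on 0)

b0 stroke→Sf1
b1 stroke→J1
b2 stroke→J1
b3 stroke→J1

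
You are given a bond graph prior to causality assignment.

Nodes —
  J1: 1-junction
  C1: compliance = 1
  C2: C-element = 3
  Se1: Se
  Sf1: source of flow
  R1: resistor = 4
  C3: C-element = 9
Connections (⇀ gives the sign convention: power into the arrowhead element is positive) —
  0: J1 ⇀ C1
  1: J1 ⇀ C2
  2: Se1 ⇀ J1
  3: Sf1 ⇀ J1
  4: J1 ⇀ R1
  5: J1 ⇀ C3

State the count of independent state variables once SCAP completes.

#2 |J1  (Se1 fixes effort; stroke away)
#3 |Sf1  (Sf1: flow source, stroke at near end)
#0 |J1  (common-f at J1 fixed by 3)
#1 |J1  (J1 flow already set via bond 3)
#4 |J1  (J1: bond 3 brought flow, rest push out)
#5 |J1  (J1 flow already set via bond 3)

3  (C1, C2, C3 all integral)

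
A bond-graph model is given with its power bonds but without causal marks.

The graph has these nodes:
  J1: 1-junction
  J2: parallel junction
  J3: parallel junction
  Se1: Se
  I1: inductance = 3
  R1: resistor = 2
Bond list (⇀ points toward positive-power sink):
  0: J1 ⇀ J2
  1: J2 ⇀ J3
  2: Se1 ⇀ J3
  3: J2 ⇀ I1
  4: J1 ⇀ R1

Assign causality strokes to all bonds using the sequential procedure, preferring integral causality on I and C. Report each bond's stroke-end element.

b0 |J1
b1 |J2
b2 |J3
b3 |I1
b4 |R1

bond 2 stroke→J3  (source Se1 imposes e)
bond 1 stroke→J2  (J3 effort already set via bond 2)
bond 0 stroke→J1  (J2 effort already set via bond 1)
bond 3 stroke→I1  (J2 effort already set via bond 1)
bond 4 stroke→R1  (J1: last free bond brings flow in)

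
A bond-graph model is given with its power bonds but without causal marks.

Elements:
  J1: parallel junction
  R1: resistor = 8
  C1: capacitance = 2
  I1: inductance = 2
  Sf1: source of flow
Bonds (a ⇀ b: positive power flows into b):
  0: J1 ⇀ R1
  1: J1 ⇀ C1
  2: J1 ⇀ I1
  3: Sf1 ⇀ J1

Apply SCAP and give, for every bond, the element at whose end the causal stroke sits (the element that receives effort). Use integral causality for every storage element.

β0 stroke→R1
β1 stroke→J1
β2 stroke→I1
β3 stroke→Sf1

b3 |Sf1  (Sf1 fixes flow; stroke at Sf1)
b1 |J1  (C1 outputs effort q/C1)
b0 |R1  (0-jn J1 has e-setter on 1)
b2 |I1  (common-e at J1 fixed by 1)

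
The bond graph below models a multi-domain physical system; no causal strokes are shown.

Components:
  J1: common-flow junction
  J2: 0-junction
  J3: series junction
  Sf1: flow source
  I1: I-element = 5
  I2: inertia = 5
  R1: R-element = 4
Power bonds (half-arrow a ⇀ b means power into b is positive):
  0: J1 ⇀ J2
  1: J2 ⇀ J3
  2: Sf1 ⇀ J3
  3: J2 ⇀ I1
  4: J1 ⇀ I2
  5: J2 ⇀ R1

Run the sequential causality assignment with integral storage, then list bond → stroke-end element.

b0 stroke at J1
b1 stroke at J3
b2 stroke at Sf1
b3 stroke at I1
b4 stroke at I2
b5 stroke at J2

b2 |Sf1  (Sf1 (Sf) sets flow on bond)
b1 |J3  (J3: bond 2 brought flow, rest push out)
b3 |I1  (I1 outputs flow p/I1)
b4 |I2  (prefer integral on I2)
b0 |J1  (common-f at J1 fixed by 4)
b5 |J2  (closing 0-jn rule on J2)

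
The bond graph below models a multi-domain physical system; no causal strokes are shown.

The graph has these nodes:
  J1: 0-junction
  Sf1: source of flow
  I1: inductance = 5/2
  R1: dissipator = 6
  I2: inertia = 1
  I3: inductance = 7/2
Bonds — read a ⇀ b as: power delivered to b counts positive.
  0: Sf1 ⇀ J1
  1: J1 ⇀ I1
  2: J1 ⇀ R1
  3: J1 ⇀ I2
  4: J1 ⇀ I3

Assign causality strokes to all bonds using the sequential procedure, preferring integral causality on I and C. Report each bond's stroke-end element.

β0 stroke at Sf1
β1 stroke at I1
β2 stroke at J1
β3 stroke at I2
β4 stroke at I3

#0 →Sf1  (source Sf1 imposes f)
#1 →I1  (prefer integral on I1)
#3 →I2  (I2 integral (f out))
#4 →I3  (I3 integral (f out))
#2 →J1  (only one effort-in slot at J1)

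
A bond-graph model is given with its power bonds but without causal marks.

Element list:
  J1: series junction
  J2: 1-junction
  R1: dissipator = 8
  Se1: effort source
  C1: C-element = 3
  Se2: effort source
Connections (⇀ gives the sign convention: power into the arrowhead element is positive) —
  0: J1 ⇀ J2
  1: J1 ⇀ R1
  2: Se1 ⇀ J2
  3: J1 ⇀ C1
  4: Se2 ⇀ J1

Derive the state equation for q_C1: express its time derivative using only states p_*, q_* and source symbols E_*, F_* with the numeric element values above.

bond 2 |J2  (source Se1 imposes e)
bond 4 |J1  (Se2 (Se) sets effort on bond)
bond 0 |J1  (closing 1-jn rule on J2)
bond 3 |J1  (prefer integral on C1)
bond 1 |R1  (J1 needs exactly one f-in)

dq_C1/dt = E_Se1/8 + E_Se2/8 - q_C1/24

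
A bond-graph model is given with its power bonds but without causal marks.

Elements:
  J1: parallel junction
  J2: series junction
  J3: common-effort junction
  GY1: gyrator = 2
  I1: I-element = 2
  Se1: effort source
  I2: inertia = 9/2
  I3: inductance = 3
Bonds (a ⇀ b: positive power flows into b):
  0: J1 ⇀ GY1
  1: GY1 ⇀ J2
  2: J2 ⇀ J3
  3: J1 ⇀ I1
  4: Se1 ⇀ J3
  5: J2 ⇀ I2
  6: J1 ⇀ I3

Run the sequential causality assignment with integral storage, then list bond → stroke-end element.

#4 stroke at J3  (Se1: effort source, stroke at far end)
#2 stroke at J2  (J3: bond 4 brought effort, rest push out)
#3 stroke at I1  (I1: I, integral causality)
#5 stroke at I2  (I2 integral (f out))
#1 stroke at J2  (J2: bond 5 brought flow, rest push out)
#0 stroke at J1  (through GY1, causality inverts; strokes same side of GY1)
#6 stroke at I3  (J1 effort already set via bond 0)

β0 stroke at J1
β1 stroke at J2
β2 stroke at J2
β3 stroke at I1
β4 stroke at J3
β5 stroke at I2
β6 stroke at I3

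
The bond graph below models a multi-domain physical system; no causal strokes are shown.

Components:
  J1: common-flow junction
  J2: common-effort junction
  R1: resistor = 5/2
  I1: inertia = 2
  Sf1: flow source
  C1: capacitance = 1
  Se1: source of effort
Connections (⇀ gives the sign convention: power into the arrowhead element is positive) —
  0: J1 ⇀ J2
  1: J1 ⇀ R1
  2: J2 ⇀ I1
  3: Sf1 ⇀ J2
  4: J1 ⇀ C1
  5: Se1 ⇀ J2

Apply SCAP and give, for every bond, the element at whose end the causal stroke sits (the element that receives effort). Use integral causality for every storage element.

#0 →J1
#1 →R1
#2 →I1
#3 →Sf1
#4 →J1
#5 →J2

#3 |Sf1  (source Sf1 imposes f)
#5 |J2  (Se1 fixes effort; stroke away)
#0 |J1  (J2: bond 5 brought effort, rest push out)
#2 |I1  (J2 effort already set via bond 5)
#4 |J1  (C1 outputs effort q/C1)
#1 |R1  (J1 needs exactly one f-in)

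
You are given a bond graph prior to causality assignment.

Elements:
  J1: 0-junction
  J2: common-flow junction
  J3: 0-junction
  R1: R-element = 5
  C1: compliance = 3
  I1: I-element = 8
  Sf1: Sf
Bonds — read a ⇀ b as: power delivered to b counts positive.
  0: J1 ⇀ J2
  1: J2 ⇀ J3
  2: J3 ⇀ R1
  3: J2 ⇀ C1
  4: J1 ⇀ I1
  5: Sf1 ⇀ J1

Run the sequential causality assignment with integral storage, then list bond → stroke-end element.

bond 0 stroke→J1
bond 1 stroke→J2
bond 2 stroke→J3
bond 3 stroke→J2
bond 4 stroke→I1
bond 5 stroke→Sf1

b5 |Sf1  (Sf1 fixes flow; stroke at Sf1)
b3 |J2  (C1: C, integral causality)
b4 |I1  (I1 outputs flow p/I1)
b0 |J1  (closing 0-jn rule on J1)
b1 |J2  (J2 flow already set via bond 0)
b2 |J3  (J3: last free bond brings effort in)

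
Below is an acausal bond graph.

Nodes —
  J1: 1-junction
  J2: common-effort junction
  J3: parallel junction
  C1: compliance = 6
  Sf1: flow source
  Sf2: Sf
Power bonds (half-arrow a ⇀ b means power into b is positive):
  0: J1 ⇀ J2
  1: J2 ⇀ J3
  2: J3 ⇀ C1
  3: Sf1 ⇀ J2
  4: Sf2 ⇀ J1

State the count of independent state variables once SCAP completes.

1  (C1 all integral)

bond 3 →Sf1  (source Sf1 imposes f)
bond 4 →Sf2  (Sf2 fixes flow; stroke at Sf2)
bond 0 →J1  (common-f at J1 fixed by 4)
bond 1 →J2  (only one effort-in slot at J2)
bond 2 →J3  (J3: last free bond brings effort in)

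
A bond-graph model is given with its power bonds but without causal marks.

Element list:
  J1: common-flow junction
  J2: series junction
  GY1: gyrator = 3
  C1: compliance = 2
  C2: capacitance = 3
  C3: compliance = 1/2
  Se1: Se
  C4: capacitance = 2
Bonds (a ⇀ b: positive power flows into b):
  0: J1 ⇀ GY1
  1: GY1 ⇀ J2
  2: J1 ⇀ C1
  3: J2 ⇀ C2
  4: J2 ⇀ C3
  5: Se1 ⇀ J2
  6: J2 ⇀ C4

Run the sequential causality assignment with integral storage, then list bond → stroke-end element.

b0 stroke at GY1
b1 stroke at GY1
b2 stroke at J1
b3 stroke at J2
b4 stroke at J2
b5 stroke at J2
b6 stroke at J2

bond 5 →J2  (source Se1 imposes e)
bond 2 →J1  (C1 integral (e out))
bond 0 →GY1  (J1 needs exactly one f-in)
bond 1 →GY1  (through GY1, causality inverts; strokes same side of GY1)
bond 3 →J2  (J2: bond 1 brought flow, rest push out)
bond 4 →J2  (J2: bond 1 brought flow, rest push out)
bond 6 →J2  (1-jn J2 has f-setter on 1)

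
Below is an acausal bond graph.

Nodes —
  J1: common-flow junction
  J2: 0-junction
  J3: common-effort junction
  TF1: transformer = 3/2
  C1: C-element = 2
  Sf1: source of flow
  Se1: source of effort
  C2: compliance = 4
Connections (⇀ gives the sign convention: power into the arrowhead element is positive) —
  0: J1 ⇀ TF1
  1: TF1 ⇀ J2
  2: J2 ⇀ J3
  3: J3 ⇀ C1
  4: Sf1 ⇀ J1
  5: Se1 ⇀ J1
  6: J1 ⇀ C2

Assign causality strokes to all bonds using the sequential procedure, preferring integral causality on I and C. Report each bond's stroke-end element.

β0 |J1
β1 |TF1
β2 |J2
β3 |J3
β4 |Sf1
β5 |J1
β6 |J1

β4 stroke at Sf1  (source Sf1 imposes f)
β5 stroke at J1  (Se1 (Se) sets effort on bond)
β0 stroke at J1  (J1 flow already set via bond 4)
β6 stroke at J1  (J1 flow already set via bond 4)
β1 stroke at TF1  (TF1: transformer flips bond 0)
β2 stroke at J2  (J2: last free bond brings effort in)
β3 stroke at J3  (closing 0-jn rule on J3)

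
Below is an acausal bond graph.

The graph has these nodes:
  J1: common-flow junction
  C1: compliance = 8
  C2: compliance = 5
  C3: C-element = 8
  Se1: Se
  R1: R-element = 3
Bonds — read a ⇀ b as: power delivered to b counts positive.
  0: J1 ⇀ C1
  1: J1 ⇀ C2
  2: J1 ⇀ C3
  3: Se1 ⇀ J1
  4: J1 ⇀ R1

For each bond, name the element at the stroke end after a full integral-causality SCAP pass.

#0 stroke→J1
#1 stroke→J1
#2 stroke→J1
#3 stroke→J1
#4 stroke→R1

bond 3 →J1  (Se1 (Se) sets effort on bond)
bond 0 →J1  (C1 integral (e out))
bond 1 →J1  (C2: C, integral causality)
bond 2 →J1  (C3: C, integral causality)
bond 4 →R1  (only one flow-in slot at J1)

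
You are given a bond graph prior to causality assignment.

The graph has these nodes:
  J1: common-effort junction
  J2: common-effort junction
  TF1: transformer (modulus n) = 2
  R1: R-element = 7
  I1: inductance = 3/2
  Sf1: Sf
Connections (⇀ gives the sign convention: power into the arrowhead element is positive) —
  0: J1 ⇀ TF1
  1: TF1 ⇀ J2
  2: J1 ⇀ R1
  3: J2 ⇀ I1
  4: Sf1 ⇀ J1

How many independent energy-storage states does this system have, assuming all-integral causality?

#4 stroke at Sf1  (source Sf1 imposes f)
#3 stroke at I1  (I1 outputs flow p/I1)
#1 stroke at J2  (only one effort-in slot at J2)
#0 stroke at TF1  (through TF1, causality passes straight; one stroke at TF1)
#2 stroke at J1  (J1: last free bond brings effort in)

1  (I1 all integral)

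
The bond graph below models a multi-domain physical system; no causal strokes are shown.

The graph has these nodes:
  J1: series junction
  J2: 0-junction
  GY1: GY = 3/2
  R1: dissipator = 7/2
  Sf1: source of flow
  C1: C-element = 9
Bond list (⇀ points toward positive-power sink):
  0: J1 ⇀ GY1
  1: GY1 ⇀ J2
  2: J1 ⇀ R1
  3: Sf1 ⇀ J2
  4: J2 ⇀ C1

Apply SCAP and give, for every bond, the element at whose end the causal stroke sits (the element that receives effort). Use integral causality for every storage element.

b3 stroke at Sf1  (source Sf1 imposes f)
b4 stroke at J2  (C1: C, integral causality)
b1 stroke at GY1  (J2: bond 4 brought effort, rest push out)
b0 stroke at GY1  (through GY1, causality inverts; strokes same side of GY1)
b2 stroke at J1  (J1 flow already set via bond 0)

β0 stroke at GY1
β1 stroke at GY1
β2 stroke at J1
β3 stroke at Sf1
β4 stroke at J2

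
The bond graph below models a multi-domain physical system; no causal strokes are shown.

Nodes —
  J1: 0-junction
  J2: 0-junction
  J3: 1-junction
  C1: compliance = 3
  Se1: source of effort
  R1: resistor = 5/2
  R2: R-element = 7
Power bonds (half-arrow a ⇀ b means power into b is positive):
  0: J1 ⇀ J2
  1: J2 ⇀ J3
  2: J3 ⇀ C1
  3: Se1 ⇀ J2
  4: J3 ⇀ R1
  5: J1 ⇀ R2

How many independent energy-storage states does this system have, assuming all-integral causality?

#3 →J2  (Se1 (Se) sets effort on bond)
#0 →J1  (0-jn J2 has e-setter on 3)
#1 →J3  (J2: bond 3 brought effort, rest push out)
#5 →R2  (common-e at J1 fixed by 0)
#2 →J3  (prefer integral on C1)
#4 →R1  (closing 1-jn rule on J3)

1  (C1 all integral)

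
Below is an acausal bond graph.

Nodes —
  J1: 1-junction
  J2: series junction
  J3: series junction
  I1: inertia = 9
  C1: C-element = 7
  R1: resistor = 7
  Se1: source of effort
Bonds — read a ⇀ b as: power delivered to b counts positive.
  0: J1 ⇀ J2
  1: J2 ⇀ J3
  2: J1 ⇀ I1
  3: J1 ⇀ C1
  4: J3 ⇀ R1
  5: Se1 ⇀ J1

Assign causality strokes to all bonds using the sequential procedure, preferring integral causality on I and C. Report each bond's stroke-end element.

#5 →J1  (source Se1 imposes e)
#2 →I1  (I1 integral (f out))
#0 →J1  (1-jn J1 has f-setter on 2)
#3 →J1  (J1: bond 2 brought flow, rest push out)
#1 →J2  (common-f at J2 fixed by 0)
#4 →J3  (J3 flow already set via bond 1)

bond 0 |J1
bond 1 |J2
bond 2 |I1
bond 3 |J1
bond 4 |J3
bond 5 |J1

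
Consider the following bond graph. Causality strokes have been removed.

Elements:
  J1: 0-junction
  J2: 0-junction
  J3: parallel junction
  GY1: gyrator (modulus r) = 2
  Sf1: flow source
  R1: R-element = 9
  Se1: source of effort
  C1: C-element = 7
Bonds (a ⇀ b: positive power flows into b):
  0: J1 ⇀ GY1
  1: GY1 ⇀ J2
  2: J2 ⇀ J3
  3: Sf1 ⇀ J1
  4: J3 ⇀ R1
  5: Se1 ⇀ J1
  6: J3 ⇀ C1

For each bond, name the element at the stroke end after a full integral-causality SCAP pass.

#3 stroke→Sf1  (Sf1 fixes flow; stroke at Sf1)
#5 stroke→J1  (Se1 fixes effort; stroke away)
#0 stroke→GY1  (common-e at J1 fixed by 5)
#1 stroke→GY1  (through GY1, causality inverts; strokes same side of GY1)
#2 stroke→J2  (closing 0-jn rule on J2)
#6 stroke→J3  (C1: C, integral causality)
#4 stroke→R1  (common-e at J3 fixed by 6)

bond 0 |GY1
bond 1 |GY1
bond 2 |J2
bond 3 |Sf1
bond 4 |R1
bond 5 |J1
bond 6 |J3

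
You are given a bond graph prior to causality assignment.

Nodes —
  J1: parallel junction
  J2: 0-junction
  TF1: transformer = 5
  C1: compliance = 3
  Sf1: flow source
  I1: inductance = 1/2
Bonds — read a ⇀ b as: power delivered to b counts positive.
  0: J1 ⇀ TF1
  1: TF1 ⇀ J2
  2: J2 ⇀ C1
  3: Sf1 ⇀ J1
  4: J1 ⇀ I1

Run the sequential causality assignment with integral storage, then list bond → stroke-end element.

β3 |Sf1  (Sf1: flow source, stroke at near end)
β2 |J2  (prefer integral on C1)
β1 |TF1  (J2: bond 2 brought effort, rest push out)
β0 |J1  (through TF1, causality passes straight; one stroke at TF1)
β4 |I1  (J1 effort already set via bond 0)

bond 0 stroke at J1
bond 1 stroke at TF1
bond 2 stroke at J2
bond 3 stroke at Sf1
bond 4 stroke at I1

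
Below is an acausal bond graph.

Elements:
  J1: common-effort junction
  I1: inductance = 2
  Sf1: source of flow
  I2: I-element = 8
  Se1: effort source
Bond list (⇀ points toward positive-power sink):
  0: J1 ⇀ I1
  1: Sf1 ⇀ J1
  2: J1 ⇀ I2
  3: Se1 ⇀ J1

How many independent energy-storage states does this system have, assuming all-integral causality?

2  (I1, I2 all integral)

β1 →Sf1  (Sf1 (Sf) sets flow on bond)
β3 →J1  (Se1 (Se) sets effort on bond)
β0 →I1  (J1: bond 3 brought effort, rest push out)
β2 →I2  (0-jn J1 has e-setter on 3)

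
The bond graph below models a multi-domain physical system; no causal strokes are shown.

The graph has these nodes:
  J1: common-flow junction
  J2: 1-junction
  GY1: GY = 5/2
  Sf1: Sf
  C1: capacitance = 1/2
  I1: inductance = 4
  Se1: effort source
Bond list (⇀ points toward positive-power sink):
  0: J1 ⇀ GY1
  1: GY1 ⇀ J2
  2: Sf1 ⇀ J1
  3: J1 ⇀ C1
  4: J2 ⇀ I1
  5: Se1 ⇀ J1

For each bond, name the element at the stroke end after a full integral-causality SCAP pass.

β2 |Sf1  (Sf1 fixes flow; stroke at Sf1)
β5 |J1  (Se1 (Se) sets effort on bond)
β0 |J1  (1-jn J1 has f-setter on 2)
β3 |J1  (1-jn J1 has f-setter on 2)
β1 |J2  (GY1: gyrator matches bond 0)
β4 |I1  (J2 needs exactly one f-in)

#0 stroke at J1
#1 stroke at J2
#2 stroke at Sf1
#3 stroke at J1
#4 stroke at I1
#5 stroke at J1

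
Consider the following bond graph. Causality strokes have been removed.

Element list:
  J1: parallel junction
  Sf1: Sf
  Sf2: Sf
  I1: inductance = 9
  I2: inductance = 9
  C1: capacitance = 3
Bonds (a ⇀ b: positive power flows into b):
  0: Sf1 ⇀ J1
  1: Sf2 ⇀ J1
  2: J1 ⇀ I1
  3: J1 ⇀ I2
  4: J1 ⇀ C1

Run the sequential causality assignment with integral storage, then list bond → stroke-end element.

bond 0 stroke→Sf1  (Sf1 fixes flow; stroke at Sf1)
bond 1 stroke→Sf2  (Sf2 fixes flow; stroke at Sf2)
bond 2 stroke→I1  (prefer integral on I1)
bond 3 stroke→I2  (I2: I, integral causality)
bond 4 stroke→J1  (closing 0-jn rule on J1)

#0 |Sf1
#1 |Sf2
#2 |I1
#3 |I2
#4 |J1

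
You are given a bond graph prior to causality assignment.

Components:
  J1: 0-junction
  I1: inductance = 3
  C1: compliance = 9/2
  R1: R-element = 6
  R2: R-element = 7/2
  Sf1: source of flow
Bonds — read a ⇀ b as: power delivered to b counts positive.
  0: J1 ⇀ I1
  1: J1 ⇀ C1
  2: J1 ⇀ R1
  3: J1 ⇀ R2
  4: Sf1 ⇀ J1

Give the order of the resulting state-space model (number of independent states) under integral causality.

b4 stroke→Sf1  (Sf1 (Sf) sets flow on bond)
b0 stroke→I1  (I1 integral (f out))
b1 stroke→J1  (C1: C, integral causality)
b2 stroke→R1  (common-e at J1 fixed by 1)
b3 stroke→R2  (0-jn J1 has e-setter on 1)

2  (C1, I1 all integral)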